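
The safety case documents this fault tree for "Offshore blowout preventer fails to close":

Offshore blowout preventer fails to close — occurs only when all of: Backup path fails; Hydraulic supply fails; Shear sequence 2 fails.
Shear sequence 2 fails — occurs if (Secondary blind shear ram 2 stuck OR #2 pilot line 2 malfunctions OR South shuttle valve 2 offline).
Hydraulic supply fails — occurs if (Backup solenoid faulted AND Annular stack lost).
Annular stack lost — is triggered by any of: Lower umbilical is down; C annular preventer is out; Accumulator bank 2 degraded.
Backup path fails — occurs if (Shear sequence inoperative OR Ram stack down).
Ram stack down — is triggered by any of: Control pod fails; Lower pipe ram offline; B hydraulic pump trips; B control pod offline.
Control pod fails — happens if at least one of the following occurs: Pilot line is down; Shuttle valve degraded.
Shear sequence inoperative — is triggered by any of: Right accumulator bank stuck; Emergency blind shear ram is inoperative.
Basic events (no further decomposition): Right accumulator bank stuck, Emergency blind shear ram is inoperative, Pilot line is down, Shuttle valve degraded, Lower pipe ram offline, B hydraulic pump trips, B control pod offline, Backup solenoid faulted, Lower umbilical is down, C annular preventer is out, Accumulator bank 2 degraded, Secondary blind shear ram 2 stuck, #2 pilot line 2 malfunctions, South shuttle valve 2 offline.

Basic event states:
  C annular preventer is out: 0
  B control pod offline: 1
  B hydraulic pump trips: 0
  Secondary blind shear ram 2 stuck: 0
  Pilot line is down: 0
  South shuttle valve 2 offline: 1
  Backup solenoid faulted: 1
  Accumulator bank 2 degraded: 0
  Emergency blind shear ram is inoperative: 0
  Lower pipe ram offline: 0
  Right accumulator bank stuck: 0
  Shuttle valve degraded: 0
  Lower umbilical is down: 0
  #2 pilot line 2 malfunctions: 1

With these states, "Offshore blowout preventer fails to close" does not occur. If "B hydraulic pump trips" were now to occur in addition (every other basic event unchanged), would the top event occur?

Counterfactual: set "B hydraulic pump trips" to occurred.
Shear sequence inoperative [OR]: Right accumulator bank stuck=not, Emergency blind shear ram is inoperative=not → no input occurs → does not occur.
Control pod fails [OR]: Pilot line is down=not, Shuttle valve degraded=not → no input occurs → does not occur.
Ram stack down [OR]: Control pod fails=not, Lower pipe ram offline=not, B hydraulic pump trips=occurs, B control pod offline=occurs → at least one input occurs → occurs.
Backup path fails [OR]: Shear sequence inoperative=not, Ram stack down=occurs → at least one input occurs → occurs.
Annular stack lost [OR]: Lower umbilical is down=not, C annular preventer is out=not, Accumulator bank 2 degraded=not → no input occurs → does not occur.
Hydraulic supply fails [AND]: Backup solenoid faulted=occurs, Annular stack lost=not → not all inputs occur → does not occur.
Shear sequence 2 fails [OR]: Secondary blind shear ram 2 stuck=not, #2 pilot line 2 malfunctions=occurs, South shuttle valve 2 offline=occurs → at least one input occurs → occurs.
Offshore blowout preventer fails to close [AND]: Backup path fails=occurs, Hydraulic supply fails=not, Shear sequence 2 fails=occurs → not all inputs occur → does not occur.

No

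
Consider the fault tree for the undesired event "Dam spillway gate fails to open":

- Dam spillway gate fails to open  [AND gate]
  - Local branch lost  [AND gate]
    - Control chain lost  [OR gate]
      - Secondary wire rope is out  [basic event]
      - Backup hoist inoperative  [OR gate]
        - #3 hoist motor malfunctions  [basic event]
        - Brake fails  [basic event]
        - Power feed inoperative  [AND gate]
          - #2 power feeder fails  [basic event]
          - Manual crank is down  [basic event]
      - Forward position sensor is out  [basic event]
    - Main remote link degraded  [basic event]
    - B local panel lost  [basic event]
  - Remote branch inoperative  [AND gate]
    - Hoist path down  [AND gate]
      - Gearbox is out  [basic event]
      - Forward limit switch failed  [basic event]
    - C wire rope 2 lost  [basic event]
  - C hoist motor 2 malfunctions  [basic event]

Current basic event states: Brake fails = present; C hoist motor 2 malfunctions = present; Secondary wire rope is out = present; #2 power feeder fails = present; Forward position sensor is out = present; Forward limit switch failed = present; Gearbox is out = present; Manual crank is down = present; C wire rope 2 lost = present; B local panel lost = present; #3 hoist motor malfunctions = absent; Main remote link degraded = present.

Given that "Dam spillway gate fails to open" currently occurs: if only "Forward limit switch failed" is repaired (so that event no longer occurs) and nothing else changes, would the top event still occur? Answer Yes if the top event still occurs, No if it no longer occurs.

No

Counterfactual: set "Forward limit switch failed" to not occurred.
Power feed inoperative [AND]: #2 power feeder fails=occurs, Manual crank is down=occurs → all inputs occur → occurs.
Backup hoist inoperative [OR]: #3 hoist motor malfunctions=not, Brake fails=occurs, Power feed inoperative=occurs → at least one input occurs → occurs.
Control chain lost [OR]: Secondary wire rope is out=occurs, Backup hoist inoperative=occurs, Forward position sensor is out=occurs → at least one input occurs → occurs.
Local branch lost [AND]: Control chain lost=occurs, Main remote link degraded=occurs, B local panel lost=occurs → all inputs occur → occurs.
Hoist path down [AND]: Gearbox is out=occurs, Forward limit switch failed=not → not all inputs occur → does not occur.
Remote branch inoperative [AND]: Hoist path down=not, C wire rope 2 lost=occurs → not all inputs occur → does not occur.
Dam spillway gate fails to open [AND]: Local branch lost=occurs, Remote branch inoperative=not, C hoist motor 2 malfunctions=occurs → not all inputs occur → does not occur.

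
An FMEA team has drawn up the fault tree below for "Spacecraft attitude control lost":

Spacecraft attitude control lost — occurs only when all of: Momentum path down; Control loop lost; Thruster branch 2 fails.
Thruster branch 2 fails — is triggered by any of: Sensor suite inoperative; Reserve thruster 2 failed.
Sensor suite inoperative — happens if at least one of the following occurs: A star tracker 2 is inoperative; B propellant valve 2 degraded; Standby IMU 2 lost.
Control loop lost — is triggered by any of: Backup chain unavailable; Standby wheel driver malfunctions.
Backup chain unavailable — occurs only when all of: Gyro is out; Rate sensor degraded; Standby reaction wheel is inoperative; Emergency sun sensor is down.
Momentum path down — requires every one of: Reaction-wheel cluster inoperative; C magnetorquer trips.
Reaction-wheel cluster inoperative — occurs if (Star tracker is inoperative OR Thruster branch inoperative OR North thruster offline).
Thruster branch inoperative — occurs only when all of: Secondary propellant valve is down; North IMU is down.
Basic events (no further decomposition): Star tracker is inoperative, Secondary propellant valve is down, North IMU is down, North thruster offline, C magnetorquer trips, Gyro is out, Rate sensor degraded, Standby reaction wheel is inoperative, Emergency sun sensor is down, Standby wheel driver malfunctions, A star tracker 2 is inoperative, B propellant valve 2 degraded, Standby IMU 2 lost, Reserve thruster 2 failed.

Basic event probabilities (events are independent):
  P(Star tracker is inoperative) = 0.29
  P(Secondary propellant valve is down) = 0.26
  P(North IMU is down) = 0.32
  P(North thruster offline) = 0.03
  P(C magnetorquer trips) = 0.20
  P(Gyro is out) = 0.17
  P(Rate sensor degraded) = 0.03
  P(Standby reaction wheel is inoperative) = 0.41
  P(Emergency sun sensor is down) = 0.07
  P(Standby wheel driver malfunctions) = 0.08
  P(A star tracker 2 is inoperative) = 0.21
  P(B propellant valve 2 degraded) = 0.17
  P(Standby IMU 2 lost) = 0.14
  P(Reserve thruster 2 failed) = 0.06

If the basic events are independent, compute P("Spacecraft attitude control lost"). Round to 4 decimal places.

0.0028

P(Thruster branch inoperative) [AND] = 0.26 × 0.32 = 0.083200
P(Reaction-wheel cluster inoperative) [OR] = 1 − (1−0.29) × (1−0.083200) × (1−0.03) = 0.368600
P(Momentum path down) [AND] = 0.368600 × 0.20 = 0.073720
P(Backup chain unavailable) [AND] = 0.17 × 0.03 × 0.41 × 0.07 = 0.000146
P(Control loop lost) [OR] = 1 − (1−0.000146) × (1−0.08) = 0.080134
P(Sensor suite inoperative) [OR] = 1 − (1−0.21) × (1−0.17) × (1−0.14) = 0.436098
P(Thruster branch 2 fails) [OR] = 1 − (1−0.436098) × (1−0.06) = 0.469932
P(Spacecraft attitude control lost) [AND] = 0.073720 × 0.080134 × 0.469932 = 0.002776
Rounded to 4 decimal places: P(Spacecraft attitude control lost) ≈ 0.0028.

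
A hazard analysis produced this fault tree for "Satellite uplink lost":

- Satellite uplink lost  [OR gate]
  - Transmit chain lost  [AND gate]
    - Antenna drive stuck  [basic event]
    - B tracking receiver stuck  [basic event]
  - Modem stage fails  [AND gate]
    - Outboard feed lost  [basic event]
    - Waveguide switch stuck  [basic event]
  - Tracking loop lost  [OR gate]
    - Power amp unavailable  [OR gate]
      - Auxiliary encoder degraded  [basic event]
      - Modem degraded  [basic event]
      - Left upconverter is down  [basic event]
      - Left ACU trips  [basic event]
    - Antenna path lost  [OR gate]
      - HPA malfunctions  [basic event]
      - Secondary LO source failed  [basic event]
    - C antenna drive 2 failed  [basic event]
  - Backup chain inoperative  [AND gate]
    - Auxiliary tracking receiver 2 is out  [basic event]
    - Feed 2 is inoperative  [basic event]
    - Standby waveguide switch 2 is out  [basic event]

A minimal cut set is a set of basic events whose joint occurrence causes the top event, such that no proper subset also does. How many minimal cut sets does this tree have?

Transmit chain lost [AND]: one cut set from each child combined → 1 × 1 = 1 cut set(s).
Modem stage fails [AND]: one cut set from each child combined → 1 × 1 = 1 cut set(s).
Power amp unavailable [OR]: union of children's cut sets → 4 cut set(s).
Antenna path lost [OR]: union of children's cut sets → 2 cut set(s).
Tracking loop lost [OR]: union of children's cut sets → 7 cut set(s).
Backup chain inoperative [AND]: one cut set from each child combined → 1 × 1 × 1 = 1 cut set(s).
Satellite uplink lost [OR]: union of children's cut sets → 10 cut set(s).
Minimal cut sets: {Antenna drive stuck, B tracking receiver stuck}; {Outboard feed lost, Waveguide switch stuck}; {Auxiliary encoder degraded}; {Modem degraded}; {Left upconverter is down}; {Left ACU trips}; {HPA malfunctions}; {Secondary LO source failed}; {C antenna drive 2 failed}; {Auxiliary tracking receiver 2 is out, Feed 2 is inoperative, Standby waveguide switch 2 is out}.

10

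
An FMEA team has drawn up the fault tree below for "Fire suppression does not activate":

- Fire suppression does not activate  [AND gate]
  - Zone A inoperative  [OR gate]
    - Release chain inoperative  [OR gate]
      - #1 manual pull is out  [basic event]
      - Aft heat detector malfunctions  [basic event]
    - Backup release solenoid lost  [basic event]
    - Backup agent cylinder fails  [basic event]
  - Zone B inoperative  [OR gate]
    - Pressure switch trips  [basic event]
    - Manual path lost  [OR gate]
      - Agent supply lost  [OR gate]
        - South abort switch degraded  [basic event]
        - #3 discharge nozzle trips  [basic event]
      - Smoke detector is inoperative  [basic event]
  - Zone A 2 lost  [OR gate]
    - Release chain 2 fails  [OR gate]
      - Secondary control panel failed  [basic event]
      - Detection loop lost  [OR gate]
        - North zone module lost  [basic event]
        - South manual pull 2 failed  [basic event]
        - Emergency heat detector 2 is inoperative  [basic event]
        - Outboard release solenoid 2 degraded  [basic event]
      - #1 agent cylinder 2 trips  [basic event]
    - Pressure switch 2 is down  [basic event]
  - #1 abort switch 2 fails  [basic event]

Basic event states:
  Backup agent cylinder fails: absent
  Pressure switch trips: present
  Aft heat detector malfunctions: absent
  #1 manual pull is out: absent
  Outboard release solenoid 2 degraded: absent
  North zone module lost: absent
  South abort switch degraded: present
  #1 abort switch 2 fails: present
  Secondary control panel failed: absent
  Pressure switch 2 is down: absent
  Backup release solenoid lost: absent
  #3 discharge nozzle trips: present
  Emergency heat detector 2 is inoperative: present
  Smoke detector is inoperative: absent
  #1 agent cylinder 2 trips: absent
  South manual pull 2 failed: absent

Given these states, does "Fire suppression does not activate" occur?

No

Release chain inoperative [OR]: #1 manual pull is out=not, Aft heat detector malfunctions=not → no input occurs → does not occur.
Zone A inoperative [OR]: Release chain inoperative=not, Backup release solenoid lost=not, Backup agent cylinder fails=not → no input occurs → does not occur.
Agent supply lost [OR]: South abort switch degraded=occurs, #3 discharge nozzle trips=occurs → at least one input occurs → occurs.
Manual path lost [OR]: Agent supply lost=occurs, Smoke detector is inoperative=not → at least one input occurs → occurs.
Zone B inoperative [OR]: Pressure switch trips=occurs, Manual path lost=occurs → at least one input occurs → occurs.
Detection loop lost [OR]: North zone module lost=not, South manual pull 2 failed=not, Emergency heat detector 2 is inoperative=occurs, Outboard release solenoid 2 degraded=not → at least one input occurs → occurs.
Release chain 2 fails [OR]: Secondary control panel failed=not, Detection loop lost=occurs, #1 agent cylinder 2 trips=not → at least one input occurs → occurs.
Zone A 2 lost [OR]: Release chain 2 fails=occurs, Pressure switch 2 is down=not → at least one input occurs → occurs.
Fire suppression does not activate [AND]: Zone A inoperative=not, Zone B inoperative=occurs, Zone A 2 lost=occurs, #1 abort switch 2 fails=occurs → not all inputs occur → does not occur.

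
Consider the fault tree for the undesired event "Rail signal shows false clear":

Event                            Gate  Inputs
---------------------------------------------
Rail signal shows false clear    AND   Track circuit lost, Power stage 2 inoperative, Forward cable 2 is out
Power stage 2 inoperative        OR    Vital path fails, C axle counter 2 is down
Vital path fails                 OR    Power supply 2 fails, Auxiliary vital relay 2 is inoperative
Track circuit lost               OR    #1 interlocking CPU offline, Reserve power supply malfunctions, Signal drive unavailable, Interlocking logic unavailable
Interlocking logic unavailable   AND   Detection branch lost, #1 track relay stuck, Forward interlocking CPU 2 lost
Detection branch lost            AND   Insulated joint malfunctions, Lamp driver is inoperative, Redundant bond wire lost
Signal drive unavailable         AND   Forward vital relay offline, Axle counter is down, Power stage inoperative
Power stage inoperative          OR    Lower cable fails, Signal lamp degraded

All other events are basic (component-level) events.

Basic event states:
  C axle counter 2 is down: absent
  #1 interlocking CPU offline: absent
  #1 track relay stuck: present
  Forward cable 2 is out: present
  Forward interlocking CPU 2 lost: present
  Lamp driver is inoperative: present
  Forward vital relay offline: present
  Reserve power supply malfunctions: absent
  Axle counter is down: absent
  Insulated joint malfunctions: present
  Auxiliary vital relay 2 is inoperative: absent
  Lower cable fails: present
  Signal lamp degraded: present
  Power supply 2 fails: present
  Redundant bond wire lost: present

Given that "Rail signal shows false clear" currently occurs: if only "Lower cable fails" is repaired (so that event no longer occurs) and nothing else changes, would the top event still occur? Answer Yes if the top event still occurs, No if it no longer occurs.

Yes

Counterfactual: set "Lower cable fails" to not occurred.
Power stage inoperative [OR]: Lower cable fails=not, Signal lamp degraded=occurs → at least one input occurs → occurs.
Signal drive unavailable [AND]: Forward vital relay offline=occurs, Axle counter is down=not, Power stage inoperative=occurs → not all inputs occur → does not occur.
Detection branch lost [AND]: Insulated joint malfunctions=occurs, Lamp driver is inoperative=occurs, Redundant bond wire lost=occurs → all inputs occur → occurs.
Interlocking logic unavailable [AND]: Detection branch lost=occurs, #1 track relay stuck=occurs, Forward interlocking CPU 2 lost=occurs → all inputs occur → occurs.
Track circuit lost [OR]: #1 interlocking CPU offline=not, Reserve power supply malfunctions=not, Signal drive unavailable=not, Interlocking logic unavailable=occurs → at least one input occurs → occurs.
Vital path fails [OR]: Power supply 2 fails=occurs, Auxiliary vital relay 2 is inoperative=not → at least one input occurs → occurs.
Power stage 2 inoperative [OR]: Vital path fails=occurs, C axle counter 2 is down=not → at least one input occurs → occurs.
Rail signal shows false clear [AND]: Track circuit lost=occurs, Power stage 2 inoperative=occurs, Forward cable 2 is out=occurs → all inputs occur → occurs.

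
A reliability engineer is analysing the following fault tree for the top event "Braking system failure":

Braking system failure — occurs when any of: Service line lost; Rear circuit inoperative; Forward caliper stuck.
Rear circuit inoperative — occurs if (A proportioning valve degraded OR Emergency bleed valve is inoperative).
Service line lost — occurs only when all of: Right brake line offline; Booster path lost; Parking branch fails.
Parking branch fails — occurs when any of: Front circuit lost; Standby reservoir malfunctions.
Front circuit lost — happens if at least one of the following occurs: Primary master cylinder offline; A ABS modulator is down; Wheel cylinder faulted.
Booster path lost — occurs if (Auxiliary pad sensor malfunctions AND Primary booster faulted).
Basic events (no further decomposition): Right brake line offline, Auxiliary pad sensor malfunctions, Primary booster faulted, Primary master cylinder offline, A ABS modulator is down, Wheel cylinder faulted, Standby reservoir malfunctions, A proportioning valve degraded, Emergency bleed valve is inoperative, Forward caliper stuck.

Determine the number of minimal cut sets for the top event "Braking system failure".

Booster path lost [AND]: one cut set from each child combined → 1 × 1 = 1 cut set(s).
Front circuit lost [OR]: union of children's cut sets → 3 cut set(s).
Parking branch fails [OR]: union of children's cut sets → 4 cut set(s).
Service line lost [AND]: one cut set from each child combined → 1 × 1 × 4 = 4 cut set(s).
Rear circuit inoperative [OR]: union of children's cut sets → 2 cut set(s).
Braking system failure [OR]: union of children's cut sets → 7 cut set(s).
Minimal cut sets: {Auxiliary pad sensor malfunctions, Primary booster faulted, Primary master cylinder offline, Right brake line offline}; {A ABS modulator is down, Auxiliary pad sensor malfunctions, Primary booster faulted, Right brake line offline}; {Auxiliary pad sensor malfunctions, Primary booster faulted, Right brake line offline, Wheel cylinder faulted}; {Auxiliary pad sensor malfunctions, Primary booster faulted, Right brake line offline, Standby reservoir malfunctions}; {A proportioning valve degraded}; {Emergency bleed valve is inoperative}; {Forward caliper stuck}.

7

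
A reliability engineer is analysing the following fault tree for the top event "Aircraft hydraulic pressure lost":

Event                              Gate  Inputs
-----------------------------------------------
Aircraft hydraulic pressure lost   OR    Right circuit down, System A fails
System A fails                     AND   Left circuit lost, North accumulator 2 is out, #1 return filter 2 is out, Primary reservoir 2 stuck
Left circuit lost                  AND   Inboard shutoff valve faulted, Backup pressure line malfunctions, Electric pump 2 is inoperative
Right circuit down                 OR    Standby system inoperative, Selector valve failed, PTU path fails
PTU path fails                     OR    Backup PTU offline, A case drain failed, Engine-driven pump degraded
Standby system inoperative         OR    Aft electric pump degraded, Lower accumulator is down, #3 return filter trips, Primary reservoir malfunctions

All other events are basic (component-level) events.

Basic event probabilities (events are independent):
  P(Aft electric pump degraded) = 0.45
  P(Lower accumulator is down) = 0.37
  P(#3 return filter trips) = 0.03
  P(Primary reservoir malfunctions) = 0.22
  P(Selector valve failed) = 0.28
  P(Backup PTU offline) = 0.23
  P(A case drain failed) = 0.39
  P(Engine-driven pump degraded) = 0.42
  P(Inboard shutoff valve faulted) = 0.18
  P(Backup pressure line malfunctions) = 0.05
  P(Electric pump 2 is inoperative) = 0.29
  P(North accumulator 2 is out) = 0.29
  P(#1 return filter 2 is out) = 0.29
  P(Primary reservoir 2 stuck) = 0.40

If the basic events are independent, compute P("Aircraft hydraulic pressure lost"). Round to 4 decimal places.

0.9486

P(Standby system inoperative) [OR] = 1 − (1−0.45) × (1−0.37) × (1−0.03) × (1−0.22) = 0.737838
P(PTU path fails) [OR] = 1 − (1−0.23) × (1−0.39) × (1−0.42) = 0.727574
P(Right circuit down) [OR] = 1 − (1−0.737838) × (1−0.28) × (1−0.727574) = 0.948578
P(Left circuit lost) [AND] = 0.18 × 0.05 × 0.29 = 0.002610
P(System A fails) [AND] = 0.002610 × 0.29 × 0.29 × 0.40 = 0.000088
P(Aircraft hydraulic pressure lost) [OR] = 1 − (1−0.948578) × (1−0.000088) = 0.948583
Rounded to 4 decimal places: P(Aircraft hydraulic pressure lost) ≈ 0.9486.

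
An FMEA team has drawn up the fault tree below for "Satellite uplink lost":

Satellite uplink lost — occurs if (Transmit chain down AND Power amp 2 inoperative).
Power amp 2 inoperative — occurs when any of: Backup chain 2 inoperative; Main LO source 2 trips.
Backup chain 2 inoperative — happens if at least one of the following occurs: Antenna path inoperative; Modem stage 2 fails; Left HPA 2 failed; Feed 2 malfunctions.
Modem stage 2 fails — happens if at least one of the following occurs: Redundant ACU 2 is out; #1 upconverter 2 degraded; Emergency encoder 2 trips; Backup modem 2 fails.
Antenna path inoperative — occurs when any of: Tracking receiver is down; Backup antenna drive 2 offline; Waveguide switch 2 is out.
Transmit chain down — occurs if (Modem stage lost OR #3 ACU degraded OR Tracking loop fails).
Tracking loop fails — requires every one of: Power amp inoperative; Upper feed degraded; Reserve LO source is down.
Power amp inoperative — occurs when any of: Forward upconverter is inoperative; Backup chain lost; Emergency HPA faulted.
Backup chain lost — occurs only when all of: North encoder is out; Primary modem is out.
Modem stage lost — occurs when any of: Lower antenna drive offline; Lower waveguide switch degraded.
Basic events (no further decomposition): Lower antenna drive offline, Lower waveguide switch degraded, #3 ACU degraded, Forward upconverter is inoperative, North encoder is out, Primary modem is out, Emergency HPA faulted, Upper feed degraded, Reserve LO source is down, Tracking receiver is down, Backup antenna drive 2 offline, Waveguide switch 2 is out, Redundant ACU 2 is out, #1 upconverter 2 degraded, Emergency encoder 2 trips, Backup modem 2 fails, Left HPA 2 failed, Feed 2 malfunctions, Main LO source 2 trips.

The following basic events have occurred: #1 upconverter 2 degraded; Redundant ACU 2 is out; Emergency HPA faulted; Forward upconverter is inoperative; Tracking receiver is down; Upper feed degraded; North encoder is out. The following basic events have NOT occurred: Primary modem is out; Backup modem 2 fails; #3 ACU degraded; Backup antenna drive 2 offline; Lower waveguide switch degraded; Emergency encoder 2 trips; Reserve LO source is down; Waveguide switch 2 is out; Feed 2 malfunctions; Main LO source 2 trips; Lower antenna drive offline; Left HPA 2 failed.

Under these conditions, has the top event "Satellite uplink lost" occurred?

No

Modem stage lost [OR]: Lower antenna drive offline=not, Lower waveguide switch degraded=not → no input occurs → does not occur.
Backup chain lost [AND]: North encoder is out=occurs, Primary modem is out=not → not all inputs occur → does not occur.
Power amp inoperative [OR]: Forward upconverter is inoperative=occurs, Backup chain lost=not, Emergency HPA faulted=occurs → at least one input occurs → occurs.
Tracking loop fails [AND]: Power amp inoperative=occurs, Upper feed degraded=occurs, Reserve LO source is down=not → not all inputs occur → does not occur.
Transmit chain down [OR]: Modem stage lost=not, #3 ACU degraded=not, Tracking loop fails=not → no input occurs → does not occur.
Antenna path inoperative [OR]: Tracking receiver is down=occurs, Backup antenna drive 2 offline=not, Waveguide switch 2 is out=not → at least one input occurs → occurs.
Modem stage 2 fails [OR]: Redundant ACU 2 is out=occurs, #1 upconverter 2 degraded=occurs, Emergency encoder 2 trips=not, Backup modem 2 fails=not → at least one input occurs → occurs.
Backup chain 2 inoperative [OR]: Antenna path inoperative=occurs, Modem stage 2 fails=occurs, Left HPA 2 failed=not, Feed 2 malfunctions=not → at least one input occurs → occurs.
Power amp 2 inoperative [OR]: Backup chain 2 inoperative=occurs, Main LO source 2 trips=not → at least one input occurs → occurs.
Satellite uplink lost [AND]: Transmit chain down=not, Power amp 2 inoperative=occurs → not all inputs occur → does not occur.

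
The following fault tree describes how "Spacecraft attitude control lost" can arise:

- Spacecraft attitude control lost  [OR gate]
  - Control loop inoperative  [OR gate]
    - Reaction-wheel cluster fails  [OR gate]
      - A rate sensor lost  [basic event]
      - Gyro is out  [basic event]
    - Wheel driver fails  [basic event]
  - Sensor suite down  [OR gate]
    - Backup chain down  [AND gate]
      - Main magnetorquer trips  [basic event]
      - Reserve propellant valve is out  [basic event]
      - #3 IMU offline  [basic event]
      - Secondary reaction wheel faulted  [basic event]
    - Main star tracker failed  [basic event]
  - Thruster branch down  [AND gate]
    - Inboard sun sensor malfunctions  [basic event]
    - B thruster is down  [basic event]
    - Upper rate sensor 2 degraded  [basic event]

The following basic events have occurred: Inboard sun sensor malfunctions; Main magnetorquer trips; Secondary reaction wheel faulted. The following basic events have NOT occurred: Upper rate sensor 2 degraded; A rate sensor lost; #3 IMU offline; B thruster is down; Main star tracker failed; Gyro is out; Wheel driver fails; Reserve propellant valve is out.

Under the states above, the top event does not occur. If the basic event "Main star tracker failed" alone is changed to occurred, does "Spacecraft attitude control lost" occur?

Yes

Counterfactual: set "Main star tracker failed" to occurred.
Reaction-wheel cluster fails [OR]: A rate sensor lost=not, Gyro is out=not → no input occurs → does not occur.
Control loop inoperative [OR]: Reaction-wheel cluster fails=not, Wheel driver fails=not → no input occurs → does not occur.
Backup chain down [AND]: Main magnetorquer trips=occurs, Reserve propellant valve is out=not, #3 IMU offline=not, Secondary reaction wheel faulted=occurs → not all inputs occur → does not occur.
Sensor suite down [OR]: Backup chain down=not, Main star tracker failed=occurs → at least one input occurs → occurs.
Thruster branch down [AND]: Inboard sun sensor malfunctions=occurs, B thruster is down=not, Upper rate sensor 2 degraded=not → not all inputs occur → does not occur.
Spacecraft attitude control lost [OR]: Control loop inoperative=not, Sensor suite down=occurs, Thruster branch down=not → at least one input occurs → occurs.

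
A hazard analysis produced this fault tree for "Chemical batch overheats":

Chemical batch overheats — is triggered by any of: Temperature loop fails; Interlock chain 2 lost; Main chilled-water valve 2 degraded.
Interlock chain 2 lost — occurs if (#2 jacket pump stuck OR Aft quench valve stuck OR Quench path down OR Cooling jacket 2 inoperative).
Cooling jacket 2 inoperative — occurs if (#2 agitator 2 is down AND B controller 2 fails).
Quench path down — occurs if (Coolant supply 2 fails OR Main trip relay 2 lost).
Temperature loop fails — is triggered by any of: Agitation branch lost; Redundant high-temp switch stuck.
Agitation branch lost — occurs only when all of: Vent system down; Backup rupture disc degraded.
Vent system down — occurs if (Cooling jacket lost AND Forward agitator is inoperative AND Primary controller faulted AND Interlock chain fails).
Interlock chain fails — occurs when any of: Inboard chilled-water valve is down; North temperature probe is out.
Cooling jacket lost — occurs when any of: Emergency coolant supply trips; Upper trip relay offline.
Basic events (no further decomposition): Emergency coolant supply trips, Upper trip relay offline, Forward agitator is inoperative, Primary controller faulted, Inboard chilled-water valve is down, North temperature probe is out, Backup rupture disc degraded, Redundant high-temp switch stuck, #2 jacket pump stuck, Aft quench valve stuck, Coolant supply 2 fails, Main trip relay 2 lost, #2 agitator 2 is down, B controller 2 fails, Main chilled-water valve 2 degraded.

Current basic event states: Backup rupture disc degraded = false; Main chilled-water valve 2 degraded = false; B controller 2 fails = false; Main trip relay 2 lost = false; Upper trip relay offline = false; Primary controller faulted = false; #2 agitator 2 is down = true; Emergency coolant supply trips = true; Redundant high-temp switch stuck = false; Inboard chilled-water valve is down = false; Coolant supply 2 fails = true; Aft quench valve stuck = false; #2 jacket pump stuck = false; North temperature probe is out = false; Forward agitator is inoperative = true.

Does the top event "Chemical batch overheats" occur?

Yes

Cooling jacket lost [OR]: Emergency coolant supply trips=occurs, Upper trip relay offline=not → at least one input occurs → occurs.
Interlock chain fails [OR]: Inboard chilled-water valve is down=not, North temperature probe is out=not → no input occurs → does not occur.
Vent system down [AND]: Cooling jacket lost=occurs, Forward agitator is inoperative=occurs, Primary controller faulted=not, Interlock chain fails=not → not all inputs occur → does not occur.
Agitation branch lost [AND]: Vent system down=not, Backup rupture disc degraded=not → not all inputs occur → does not occur.
Temperature loop fails [OR]: Agitation branch lost=not, Redundant high-temp switch stuck=not → no input occurs → does not occur.
Quench path down [OR]: Coolant supply 2 fails=occurs, Main trip relay 2 lost=not → at least one input occurs → occurs.
Cooling jacket 2 inoperative [AND]: #2 agitator 2 is down=occurs, B controller 2 fails=not → not all inputs occur → does not occur.
Interlock chain 2 lost [OR]: #2 jacket pump stuck=not, Aft quench valve stuck=not, Quench path down=occurs, Cooling jacket 2 inoperative=not → at least one input occurs → occurs.
Chemical batch overheats [OR]: Temperature loop fails=not, Interlock chain 2 lost=occurs, Main chilled-water valve 2 degraded=not → at least one input occurs → occurs.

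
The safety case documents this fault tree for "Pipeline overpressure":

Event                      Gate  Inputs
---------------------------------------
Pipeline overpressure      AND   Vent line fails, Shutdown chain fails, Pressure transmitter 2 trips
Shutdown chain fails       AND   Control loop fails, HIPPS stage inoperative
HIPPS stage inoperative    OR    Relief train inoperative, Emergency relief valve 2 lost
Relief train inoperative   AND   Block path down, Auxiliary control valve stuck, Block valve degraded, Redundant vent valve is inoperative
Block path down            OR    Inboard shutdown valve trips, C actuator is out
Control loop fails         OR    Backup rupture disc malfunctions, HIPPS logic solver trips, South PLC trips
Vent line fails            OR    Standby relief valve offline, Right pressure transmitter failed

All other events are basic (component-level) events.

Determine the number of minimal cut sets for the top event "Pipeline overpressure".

Vent line fails [OR]: union of children's cut sets → 2 cut set(s).
Control loop fails [OR]: union of children's cut sets → 3 cut set(s).
Block path down [OR]: union of children's cut sets → 2 cut set(s).
Relief train inoperative [AND]: one cut set from each child combined → 2 × 1 × 1 × 1 = 2 cut set(s).
HIPPS stage inoperative [OR]: union of children's cut sets → 3 cut set(s).
Shutdown chain fails [AND]: one cut set from each child combined → 3 × 3 = 9 cut set(s).
Pipeline overpressure [AND]: one cut set from each child combined → 2 × 9 × 1 = 18 cut set(s).

18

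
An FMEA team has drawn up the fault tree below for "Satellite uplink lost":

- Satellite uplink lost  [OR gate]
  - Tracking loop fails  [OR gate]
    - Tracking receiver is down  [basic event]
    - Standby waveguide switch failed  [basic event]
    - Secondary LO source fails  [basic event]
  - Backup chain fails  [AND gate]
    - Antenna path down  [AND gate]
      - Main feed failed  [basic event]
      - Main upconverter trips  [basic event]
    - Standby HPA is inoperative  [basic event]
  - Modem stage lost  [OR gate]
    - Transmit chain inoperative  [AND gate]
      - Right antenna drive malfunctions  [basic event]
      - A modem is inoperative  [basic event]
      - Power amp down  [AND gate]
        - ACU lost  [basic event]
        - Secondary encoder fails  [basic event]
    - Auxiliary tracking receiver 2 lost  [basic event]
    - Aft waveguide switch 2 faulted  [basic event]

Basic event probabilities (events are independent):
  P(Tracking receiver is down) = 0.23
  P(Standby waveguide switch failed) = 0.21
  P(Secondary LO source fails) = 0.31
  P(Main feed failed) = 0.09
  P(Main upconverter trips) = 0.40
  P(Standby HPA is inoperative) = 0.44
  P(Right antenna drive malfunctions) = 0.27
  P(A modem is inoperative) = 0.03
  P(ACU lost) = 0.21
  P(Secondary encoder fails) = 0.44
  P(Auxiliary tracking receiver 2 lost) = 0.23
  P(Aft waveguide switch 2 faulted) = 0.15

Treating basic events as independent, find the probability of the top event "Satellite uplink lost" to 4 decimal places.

0.7298

P(Tracking loop fails) [OR] = 1 − (1−0.23) × (1−0.21) × (1−0.31) = 0.580273
P(Antenna path down) [AND] = 0.09 × 0.40 = 0.036000
P(Backup chain fails) [AND] = 0.036000 × 0.44 = 0.015840
P(Power amp down) [AND] = 0.21 × 0.44 = 0.092400
P(Transmit chain inoperative) [AND] = 0.27 × 0.03 × 0.092400 = 0.000748
P(Modem stage lost) [OR] = 1 − (1−0.000748) × (1−0.23) × (1−0.15) = 0.345990
P(Satellite uplink lost) [OR] = 1 − (1−0.580273) × (1−0.015840) × (1−0.345990) = 0.729843
Rounded to 4 decimal places: P(Satellite uplink lost) ≈ 0.7298.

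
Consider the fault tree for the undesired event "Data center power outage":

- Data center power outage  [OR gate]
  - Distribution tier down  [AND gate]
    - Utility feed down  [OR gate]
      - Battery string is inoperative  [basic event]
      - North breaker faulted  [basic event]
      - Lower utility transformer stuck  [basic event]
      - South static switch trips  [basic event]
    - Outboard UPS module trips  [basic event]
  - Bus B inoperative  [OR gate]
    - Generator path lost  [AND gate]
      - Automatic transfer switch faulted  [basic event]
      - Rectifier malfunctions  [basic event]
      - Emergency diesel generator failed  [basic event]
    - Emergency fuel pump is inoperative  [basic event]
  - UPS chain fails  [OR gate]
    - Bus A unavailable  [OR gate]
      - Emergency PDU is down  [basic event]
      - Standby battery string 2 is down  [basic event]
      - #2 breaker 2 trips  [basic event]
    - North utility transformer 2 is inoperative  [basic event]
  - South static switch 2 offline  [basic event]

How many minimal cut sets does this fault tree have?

Utility feed down [OR]: union of children's cut sets → 4 cut set(s).
Distribution tier down [AND]: one cut set from each child combined → 4 × 1 = 4 cut set(s).
Generator path lost [AND]: one cut set from each child combined → 1 × 1 × 1 = 1 cut set(s).
Bus B inoperative [OR]: union of children's cut sets → 2 cut set(s).
Bus A unavailable [OR]: union of children's cut sets → 3 cut set(s).
UPS chain fails [OR]: union of children's cut sets → 4 cut set(s).
Data center power outage [OR]: union of children's cut sets → 11 cut set(s).

11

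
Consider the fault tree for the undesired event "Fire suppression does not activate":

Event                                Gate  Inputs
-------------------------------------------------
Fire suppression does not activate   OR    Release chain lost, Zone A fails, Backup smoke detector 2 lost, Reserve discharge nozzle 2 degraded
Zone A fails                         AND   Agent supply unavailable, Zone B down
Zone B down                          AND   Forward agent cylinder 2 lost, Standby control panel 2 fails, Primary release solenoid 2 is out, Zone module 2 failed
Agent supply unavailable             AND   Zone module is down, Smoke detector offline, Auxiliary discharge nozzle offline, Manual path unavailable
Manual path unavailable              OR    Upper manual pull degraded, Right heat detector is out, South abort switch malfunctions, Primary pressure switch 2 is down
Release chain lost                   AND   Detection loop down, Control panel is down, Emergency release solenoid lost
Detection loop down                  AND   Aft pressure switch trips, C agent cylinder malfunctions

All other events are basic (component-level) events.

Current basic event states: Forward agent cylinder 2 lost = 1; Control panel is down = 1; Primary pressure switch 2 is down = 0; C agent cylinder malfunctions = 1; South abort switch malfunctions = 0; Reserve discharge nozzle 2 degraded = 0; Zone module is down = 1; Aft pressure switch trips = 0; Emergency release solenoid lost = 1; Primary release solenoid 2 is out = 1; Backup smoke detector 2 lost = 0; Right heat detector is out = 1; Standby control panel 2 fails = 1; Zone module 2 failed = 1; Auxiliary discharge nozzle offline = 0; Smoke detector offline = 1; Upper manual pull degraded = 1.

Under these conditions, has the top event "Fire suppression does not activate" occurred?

No

Detection loop down [AND]: Aft pressure switch trips=not, C agent cylinder malfunctions=occurs → not all inputs occur → does not occur.
Release chain lost [AND]: Detection loop down=not, Control panel is down=occurs, Emergency release solenoid lost=occurs → not all inputs occur → does not occur.
Manual path unavailable [OR]: Upper manual pull degraded=occurs, Right heat detector is out=occurs, South abort switch malfunctions=not, Primary pressure switch 2 is down=not → at least one input occurs → occurs.
Agent supply unavailable [AND]: Zone module is down=occurs, Smoke detector offline=occurs, Auxiliary discharge nozzle offline=not, Manual path unavailable=occurs → not all inputs occur → does not occur.
Zone B down [AND]: Forward agent cylinder 2 lost=occurs, Standby control panel 2 fails=occurs, Primary release solenoid 2 is out=occurs, Zone module 2 failed=occurs → all inputs occur → occurs.
Zone A fails [AND]: Agent supply unavailable=not, Zone B down=occurs → not all inputs occur → does not occur.
Fire suppression does not activate [OR]: Release chain lost=not, Zone A fails=not, Backup smoke detector 2 lost=not, Reserve discharge nozzle 2 degraded=not → no input occurs → does not occur.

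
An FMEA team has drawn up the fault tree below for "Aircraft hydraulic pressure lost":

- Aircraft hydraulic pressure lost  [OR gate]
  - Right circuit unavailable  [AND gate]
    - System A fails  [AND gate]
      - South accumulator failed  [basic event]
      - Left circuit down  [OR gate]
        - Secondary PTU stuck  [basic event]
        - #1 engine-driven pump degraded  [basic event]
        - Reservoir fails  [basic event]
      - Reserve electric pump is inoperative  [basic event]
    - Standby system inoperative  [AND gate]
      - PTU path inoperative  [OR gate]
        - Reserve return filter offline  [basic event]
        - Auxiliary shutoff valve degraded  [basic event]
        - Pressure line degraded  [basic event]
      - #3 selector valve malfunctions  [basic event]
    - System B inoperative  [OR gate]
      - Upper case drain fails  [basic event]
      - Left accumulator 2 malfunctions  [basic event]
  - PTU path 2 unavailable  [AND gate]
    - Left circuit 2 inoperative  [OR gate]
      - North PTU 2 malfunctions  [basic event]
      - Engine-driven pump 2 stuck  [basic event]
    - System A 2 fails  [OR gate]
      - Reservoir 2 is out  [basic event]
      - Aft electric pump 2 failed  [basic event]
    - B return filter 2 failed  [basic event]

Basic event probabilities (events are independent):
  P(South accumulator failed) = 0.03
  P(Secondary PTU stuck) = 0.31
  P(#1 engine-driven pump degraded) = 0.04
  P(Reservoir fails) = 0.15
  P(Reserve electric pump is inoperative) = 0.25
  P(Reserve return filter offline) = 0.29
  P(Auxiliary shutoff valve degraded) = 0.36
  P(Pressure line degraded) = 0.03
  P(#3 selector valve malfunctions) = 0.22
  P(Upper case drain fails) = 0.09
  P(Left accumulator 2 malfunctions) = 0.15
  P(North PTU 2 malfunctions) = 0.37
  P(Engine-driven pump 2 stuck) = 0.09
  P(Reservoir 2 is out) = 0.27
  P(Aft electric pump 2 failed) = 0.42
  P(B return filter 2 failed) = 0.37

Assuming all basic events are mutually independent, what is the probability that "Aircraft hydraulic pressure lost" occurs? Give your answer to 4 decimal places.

0.0911

P(Left circuit down) [OR] = 1 − (1−0.31) × (1−0.04) × (1−0.15) = 0.436960
P(System A fails) [AND] = 0.03 × 0.436960 × 0.25 = 0.003277
P(PTU path inoperative) [OR] = 1 − (1−0.29) × (1−0.36) × (1−0.03) = 0.559232
P(Standby system inoperative) [AND] = 0.559232 × 0.22 = 0.123031
P(System B inoperative) [OR] = 1 − (1−0.09) × (1−0.15) = 0.226500
P(Right circuit unavailable) [AND] = 0.003277 × 0.123031 × 0.226500 = 0.000091
P(Left circuit 2 inoperative) [OR] = 1 − (1−0.37) × (1−0.09) = 0.426700
P(System A 2 fails) [OR] = 1 − (1−0.27) × (1−0.42) = 0.576600
P(PTU path 2 unavailable) [AND] = 0.426700 × 0.576600 × 0.37 = 0.091033
P(Aircraft hydraulic pressure lost) [OR] = 1 − (1−0.000091) × (1−0.091033) = 0.091116
Rounded to 4 decimal places: P(Aircraft hydraulic pressure lost) ≈ 0.0911.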